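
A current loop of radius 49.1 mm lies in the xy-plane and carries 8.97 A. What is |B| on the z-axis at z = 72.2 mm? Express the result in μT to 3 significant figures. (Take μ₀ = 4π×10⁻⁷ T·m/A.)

B ≈ 20.4 μT

On the axis of a circular loop, B = μ₀IR² / [2(R²+z²)^(3/2)].
R² + z² = (0.0491)² + (0.0722)² = 0.007624 m², and (R²+z²)^(3/2) = 6.66×10⁻⁴ m³.
B = (4π×10⁻⁷ × 8.97 × 0.002411) / (2 × 6.66×10⁻⁴) = 2.04×10⁻⁵ T.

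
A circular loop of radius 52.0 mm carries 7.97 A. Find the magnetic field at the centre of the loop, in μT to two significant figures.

At the centre of a circular loop the Biot–Savart law gives B = μ₀I/(2R).
B = (4π×10⁻⁷ × 7.97) / (2 × 0.052) = 9.63×10⁻⁵ T.

B ≈ 96 μT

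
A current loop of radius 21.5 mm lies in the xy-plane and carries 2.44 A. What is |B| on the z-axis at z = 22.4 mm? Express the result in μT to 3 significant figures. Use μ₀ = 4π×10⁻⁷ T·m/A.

B ≈ 23.7 μT

On the axis of a circular loop, B = μ₀IR² / [2(R²+z²)^(3/2)].
R² + z² = (0.0215)² + (0.0224)² = 0.000964 m², and (R²+z²)^(3/2) = 2.99×10⁻⁵ m³.
B = (4π×10⁻⁷ × 2.44 × 0.0004623) / (2 × 2.99×10⁻⁵) = 2.37×10⁻⁵ T.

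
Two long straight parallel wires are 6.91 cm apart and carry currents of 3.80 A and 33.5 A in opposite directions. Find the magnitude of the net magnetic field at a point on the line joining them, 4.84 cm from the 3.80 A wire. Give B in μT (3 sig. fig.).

Each long wire gives B = μ₀I/(2πd). Distances are d₁ = 0.0484 m and d₂ = 0.0207 m.
B₁ = 1.57×10⁻⁵ T, B₂ = 3.24×10⁻⁴ T.
Between antiparallel currents both contributions point the same way, so they add. B = B₁ + B₂ = 1.57×10⁻⁵ + 3.24×10⁻⁴ = 3.39×10⁻⁴ T.

B ≈ 339 μT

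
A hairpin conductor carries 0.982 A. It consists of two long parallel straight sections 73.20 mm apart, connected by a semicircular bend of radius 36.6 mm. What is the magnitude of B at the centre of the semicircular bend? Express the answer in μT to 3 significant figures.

B ≈ 13.8 μT

The semicircular arc contributes B_arc = μ₀I·π/(4πR) = μ₀I/(4R) = 8.43×10⁻⁶ T.
Each semi-infinite lead is at perpendicular distance R = 0.0366 m from the centre, with the perpendicular foot at its near end, so it contributes μ₀I/(4πR); both point the same way, together 5.37×10⁻⁶ T.
Arc and leads all point the same direction: B = 8.43×10⁻⁶ + 5.37×10⁻⁶ = 1.38×10⁻⁵ T.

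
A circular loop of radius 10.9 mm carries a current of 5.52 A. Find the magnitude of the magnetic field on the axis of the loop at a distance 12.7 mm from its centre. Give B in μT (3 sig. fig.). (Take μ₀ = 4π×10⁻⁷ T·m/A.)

On the axis of a circular loop, B = μ₀IR² / [2(R²+z²)^(3/2)].
R² + z² = (0.0109)² + (0.0127)² = 0.0002801 m², and (R²+z²)^(3/2) = 4.69×10⁻⁶ m³.
B = (4π×10⁻⁷ × 5.52 × 0.0001188) / (2 × 4.69×10⁻⁶) = 8.79×10⁻⁵ T.

B ≈ 87.9 μT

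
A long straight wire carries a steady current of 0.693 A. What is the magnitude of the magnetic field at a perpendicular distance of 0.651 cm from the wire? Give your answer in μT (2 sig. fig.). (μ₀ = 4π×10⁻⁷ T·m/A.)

B ≈ 21 μT

For an infinitely long straight wire, B = μ₀I/(2πd).
B = (4π×10⁻⁷ × 0.693) / (2π × 0.00651) = 2.13×10⁻⁵ T.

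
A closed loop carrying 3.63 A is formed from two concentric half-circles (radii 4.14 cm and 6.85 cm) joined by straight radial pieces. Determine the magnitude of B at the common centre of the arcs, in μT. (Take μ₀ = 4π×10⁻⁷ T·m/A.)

B ≈ 10.9 μT

The radial connectors point toward the centre, so dl × r̂ = 0 and they contribute nothing.
Each semicircle gives μ₀I/(4R): inner arc 2.75×10⁻⁵ T, outer arc 1.66×10⁻⁵ T.
The two arcs carry current in opposite angular senses, so their fields oppose: B = |2.75×10⁻⁵ − 1.66×10⁻⁵| = 1.09×10⁻⁵ T.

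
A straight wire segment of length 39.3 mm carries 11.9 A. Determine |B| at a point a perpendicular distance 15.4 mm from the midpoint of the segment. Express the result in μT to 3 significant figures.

B ≈ 122 μT

For a finite straight segment, B = (μ₀I/4πd)(sinθ₁ + sinθ₂), where θ₁, θ₂ are the angles from the perpendicular to each end.
The perpendicular from the point meets the wire at its midpoint, so each end is L/2 = 0.01965 m away along the wire.
sinθ₁ = 0.01965/√(0.01965²+0.0154²) = 0.7871; sinθ₂ = 0.01965/√(0.01965²+0.0154²) = 0.7871.
B = (4π×10⁻⁷ × 11.9) / (4π × 0.0154) × (0.7871 + 0.7871) = 1.22×10⁻⁴ T.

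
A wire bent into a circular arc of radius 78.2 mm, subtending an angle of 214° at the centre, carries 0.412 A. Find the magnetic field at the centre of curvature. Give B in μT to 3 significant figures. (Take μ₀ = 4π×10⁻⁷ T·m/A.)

The Biot–Savart field of a circular arc at its centre is B = μ₀Iφ/(4πR), with φ = 3.735 rad.
B = (4π×10⁻⁷ × 0.412 × 3.735) / (4π × 0.0782) = 1.97×10⁻⁶ T.

B ≈ 1.97 μT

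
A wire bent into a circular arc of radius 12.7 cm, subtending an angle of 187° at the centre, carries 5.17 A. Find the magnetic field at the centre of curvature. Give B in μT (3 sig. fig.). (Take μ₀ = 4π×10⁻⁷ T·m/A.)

B ≈ 13.3 μT

The Biot–Savart field of a circular arc at its centre is B = μ₀Iφ/(4πR), with φ = 3.264 rad.
B = (4π×10⁻⁷ × 5.17 × 3.264) / (4π × 0.127) = 1.33×10⁻⁵ T.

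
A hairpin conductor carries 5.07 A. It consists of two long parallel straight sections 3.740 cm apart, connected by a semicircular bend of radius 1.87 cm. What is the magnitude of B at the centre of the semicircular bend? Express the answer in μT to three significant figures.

B ≈ 139 μT

The semicircular arc contributes B_arc = μ₀I·π/(4πR) = μ₀I/(4R) = 8.52×10⁻⁵ T.
Each semi-infinite lead is at perpendicular distance R = 0.0187 m from the centre, with the perpendicular foot at its near end, so it contributes μ₀I/(4πR); both point the same way, together 5.42×10⁻⁵ T.
Arc and leads all point the same direction: B = 8.52×10⁻⁵ + 5.42×10⁻⁵ = 1.39×10⁻⁴ T.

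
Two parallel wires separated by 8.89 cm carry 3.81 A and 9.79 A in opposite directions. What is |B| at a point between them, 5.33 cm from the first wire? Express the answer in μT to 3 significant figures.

B ≈ 69.3 μT

Each long wire gives B = μ₀I/(2πd). Distances are d₁ = 0.0533 m and d₂ = 0.0356 m.
B₁ = 1.43×10⁻⁵ T, B₂ = 5.50×10⁻⁵ T.
Between antiparallel currents both contributions point the same way, so they add. B = B₁ + B₂ = 1.43×10⁻⁵ + 5.50×10⁻⁵ = 6.93×10⁻⁵ T.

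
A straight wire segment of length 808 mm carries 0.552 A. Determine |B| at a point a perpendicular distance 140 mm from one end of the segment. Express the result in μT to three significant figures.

For a finite straight segment, B = (μ₀I/4πd)(sinθ₁ + sinθ₂), where θ₁, θ₂ are the angles from the perpendicular to each end.
The perpendicular foot is at one end, so the two end-offsets along the wire are 0 and L = 0.808 m.
sinθ₁ = 0/√(0²+0.14²) = 0.0000; sinθ₂ = 0.808/√(0.808²+0.14²) = 0.9853.
B = (4π×10⁻⁷ × 0.552) / (4π × 0.14) × (0.0000 + 0.9853) = 3.88×10⁻⁷ T.

B ≈ 0.388 μT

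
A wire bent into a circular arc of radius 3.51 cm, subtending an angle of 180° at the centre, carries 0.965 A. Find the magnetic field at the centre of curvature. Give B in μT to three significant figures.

B ≈ 8.64 μT

The Biot–Savart field of a circular arc at its centre is B = μ₀Iφ/(4πR), with φ = 3.142 rad.
B = (4π×10⁻⁷ × 0.965 × 3.142) / (4π × 0.0351) = 8.64×10⁻⁶ T.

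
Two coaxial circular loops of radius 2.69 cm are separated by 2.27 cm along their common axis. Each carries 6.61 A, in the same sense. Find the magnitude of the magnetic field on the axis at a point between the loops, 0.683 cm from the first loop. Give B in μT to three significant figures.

B ≈ 239 μT

Each loop contributes B = μ₀IR²/[2(R²+z²)^(3/2)] on the axis, with z measured from that loop.
Loop 1 (z = 0.00683 m): B₁ = 1.41×10⁻⁴ T. Loop 2 (z = 0.01587 m): B₂ = 9.86×10⁻⁵ T.
The fields add: B = B₁ + B₂ = 2.39×10⁻⁴ T.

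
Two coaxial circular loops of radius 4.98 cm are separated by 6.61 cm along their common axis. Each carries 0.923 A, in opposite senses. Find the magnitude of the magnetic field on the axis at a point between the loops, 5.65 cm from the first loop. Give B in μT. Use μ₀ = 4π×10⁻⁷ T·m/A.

Each loop contributes B = μ₀IR²/[2(R²+z²)^(3/2)] on the axis, with z measured from that loop.
Loop 1 (z = 0.0565 m): B₁ = 3.37×10⁻⁶ T. Loop 2 (z = 0.0096 m): B₂ = 1.10×10⁻⁵ T.
The fields oppose: B = |B₁ − B₂| = 7.66×10⁻⁶ T.

B ≈ 7.66 μT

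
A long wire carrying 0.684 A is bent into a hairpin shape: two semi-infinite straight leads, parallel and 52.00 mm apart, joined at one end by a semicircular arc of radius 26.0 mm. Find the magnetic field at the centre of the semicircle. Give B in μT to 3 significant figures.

The semicircular arc contributes B_arc = μ₀I·π/(4πR) = μ₀I/(4R) = 8.26×10⁻⁶ T.
Each semi-infinite lead is at perpendicular distance R = 0.026 m from the centre, with the perpendicular foot at its near end, so it contributes μ₀I/(4πR); both point the same way, together 5.26×10⁻⁶ T.
Arc and leads all point the same direction: B = 8.26×10⁻⁶ + 5.26×10⁻⁶ = 1.35×10⁻⁵ T.

B ≈ 13.5 μT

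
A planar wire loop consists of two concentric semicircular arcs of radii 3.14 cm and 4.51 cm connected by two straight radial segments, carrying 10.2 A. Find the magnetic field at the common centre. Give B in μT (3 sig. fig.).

The radial connectors point toward the centre, so dl × r̂ = 0 and they contribute nothing.
Each semicircle gives μ₀I/(4R): inner arc 1.02×10⁻⁴ T, outer arc 7.11×10⁻⁵ T.
The two arcs carry current in opposite angular senses, so their fields oppose: B = |1.02×10⁻⁴ − 7.11×10⁻⁵| = 3.10×10⁻⁵ T.

B ≈ 31.0 μT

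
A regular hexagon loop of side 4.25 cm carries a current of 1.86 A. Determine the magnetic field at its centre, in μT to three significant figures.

B ≈ 30.3 μT

Each side is a finite straight segment at perpendicular distance d = a/(2 tan(π/6)) = 0.03681 m from the centre, with end-angles ±π/6.
One side contributes B₁ = (μ₀I/4πd)·2 sin(π/6) = 5.05×10⁻⁶ T.
All 6 sides add in the same direction: B = 6 × 5.05×10⁻⁶ = 3.03×10⁻⁵ T.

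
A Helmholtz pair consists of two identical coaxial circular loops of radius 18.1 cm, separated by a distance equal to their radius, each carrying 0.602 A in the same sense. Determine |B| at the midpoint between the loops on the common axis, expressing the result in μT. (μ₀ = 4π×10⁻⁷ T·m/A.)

B ≈ 2.99 μT

Each loop contributes B = μ₀IR²/[2(R²+z²)^(3/2)] on the axis, with z measured from that loop.
Loop 1 (z = 0.0905 m): B₁ = 1.50×10⁻⁶ T. Loop 2 (z = 0.0905 m): B₂ = 1.50×10⁻⁶ T.
The fields add: B = B₁ + B₂ = 2.99×10⁻⁶ T.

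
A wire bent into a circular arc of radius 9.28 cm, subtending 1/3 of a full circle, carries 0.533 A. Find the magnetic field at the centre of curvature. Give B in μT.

B ≈ 1.20 μT

The Biot–Savart field of a circular arc at its centre is B = μ₀Iφ/(4πR), with φ = 2.094 rad.
B = (4π×10⁻⁷ × 0.533 × 2.094) / (4π × 0.0928) = 1.20×10⁻⁶ T.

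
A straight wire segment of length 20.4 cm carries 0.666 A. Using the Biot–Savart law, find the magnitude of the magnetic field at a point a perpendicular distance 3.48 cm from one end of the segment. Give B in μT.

B ≈ 1.89 μT

For a finite straight segment, B = (μ₀I/4πd)(sinθ₁ + sinθ₂), where θ₁, θ₂ are the angles from the perpendicular to each end.
The perpendicular foot is at one end, so the two end-offsets along the wire are 0 and L = 0.204 m.
sinθ₁ = 0/√(0²+0.0348²) = 0.0000; sinθ₂ = 0.204/√(0.204²+0.0348²) = 0.9858.
B = (4π×10⁻⁷ × 0.666) / (4π × 0.0348) × (0.0000 + 0.9858) = 1.89×10⁻⁶ T.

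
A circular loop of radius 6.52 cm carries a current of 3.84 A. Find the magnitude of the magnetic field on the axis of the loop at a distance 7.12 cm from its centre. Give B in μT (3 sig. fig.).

B ≈ 11.4 μT

On the axis of a circular loop, B = μ₀IR² / [2(R²+z²)^(3/2)].
R² + z² = (0.0652)² + (0.0712)² = 0.00932 m², and (R²+z²)^(3/2) = 9.00×10⁻⁴ m³.
B = (4π×10⁻⁷ × 3.84 × 0.004251) / (2 × 9.00×10⁻⁴) = 1.14×10⁻⁵ T.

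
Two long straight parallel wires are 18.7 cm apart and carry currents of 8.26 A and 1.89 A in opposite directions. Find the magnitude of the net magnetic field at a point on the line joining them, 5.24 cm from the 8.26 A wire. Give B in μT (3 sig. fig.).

Each long wire gives B = μ₀I/(2πd). Distances are d₁ = 0.0524 m and d₂ = 0.1346 m.
B₁ = 3.15×10⁻⁵ T, B₂ = 2.81×10⁻⁶ T.
Between antiparallel currents both contributions point the same way, so they add. B = B₁ + B₂ = 3.15×10⁻⁵ + 2.81×10⁻⁶ = 3.43×10⁻⁵ T.

B ≈ 34.3 μT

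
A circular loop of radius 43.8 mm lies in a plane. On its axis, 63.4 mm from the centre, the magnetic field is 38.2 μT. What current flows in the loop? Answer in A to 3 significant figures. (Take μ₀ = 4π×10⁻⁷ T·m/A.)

I ≈ 14.5 A

On the axis of a loop, B = μ₀IR²/[2(R²+z²)^(3/2)], so I = 2B(R²+z²)^(3/2)/(μ₀R²).
R² + z² = 0.001918 + 0.00402 = 0.005938 m²; raised to 3/2 gives 4.58×10⁻⁴ m³.
I = 2 × 3.82×10⁻⁵ × 4.58×10⁻⁴ / (1.26×10⁻⁶ × 0.001918) = 14.5 A.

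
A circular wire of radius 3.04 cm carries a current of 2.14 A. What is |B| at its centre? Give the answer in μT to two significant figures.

B ≈ 44 μT

At the centre of a circular loop the Biot–Savart law gives B = μ₀I/(2R).
B = (4π×10⁻⁷ × 2.14) / (2 × 0.0304) = 4.42×10⁻⁵ T.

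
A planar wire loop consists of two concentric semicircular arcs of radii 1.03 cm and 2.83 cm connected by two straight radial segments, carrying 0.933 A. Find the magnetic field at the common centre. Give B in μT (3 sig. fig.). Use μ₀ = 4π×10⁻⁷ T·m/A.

The radial connectors point toward the centre, so dl × r̂ = 0 and they contribute nothing.
Each semicircle gives μ₀I/(4R): inner arc 2.85×10⁻⁵ T, outer arc 1.04×10⁻⁵ T.
The two arcs carry current in opposite angular senses, so their fields oppose: B = |2.85×10⁻⁵ − 1.04×10⁻⁵| = 1.81×10⁻⁵ T.

B ≈ 18.1 μT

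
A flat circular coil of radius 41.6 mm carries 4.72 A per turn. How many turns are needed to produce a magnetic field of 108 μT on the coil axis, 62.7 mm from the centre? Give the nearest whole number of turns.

N = 9

For an N-turn coil, B = Nμ₀IR²/[2(R²+z²)^(3/2)]. A single turn gives B₁ = 1.20×10⁻⁵ T with R = 0.0416 m, z = 0.0627 m.
N = B/B₁ = 1.08×10⁻⁴ / 1.20×10⁻⁵ = 8.97.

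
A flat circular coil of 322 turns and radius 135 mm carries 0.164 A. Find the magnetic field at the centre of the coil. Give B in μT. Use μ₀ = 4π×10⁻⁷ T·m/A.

B ≈ 246 μT

For an N-turn flat coil, B = Nμ₀I/(2R) with R = 0.135 m.
B = 322 × 7.63×10⁻⁷ T = 2.46×10⁻⁴ T.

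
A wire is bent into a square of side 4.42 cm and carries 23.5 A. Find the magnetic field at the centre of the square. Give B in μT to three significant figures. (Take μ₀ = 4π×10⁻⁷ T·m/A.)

Each side is a finite straight segment at perpendicular distance d = a/(2 tan(π/4)) = 0.0221 m from the centre, with end-angles ±π/4.
One side contributes B₁ = (μ₀I/4πd)·2 sin(π/4) = 1.50×10⁻⁴ T.
All 4 sides add in the same direction: B = 4 × 1.50×10⁻⁴ = 6.02×10⁻⁴ T.

B ≈ 602 μT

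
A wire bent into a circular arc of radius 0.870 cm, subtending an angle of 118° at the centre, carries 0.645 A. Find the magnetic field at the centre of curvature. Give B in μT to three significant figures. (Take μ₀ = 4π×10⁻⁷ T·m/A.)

B ≈ 15.3 μT

The Biot–Savart field of a circular arc at its centre is B = μ₀Iφ/(4πR), with φ = 2.059 rad.
B = (4π×10⁻⁷ × 0.645 × 2.059) / (4π × 0.0087) = 1.53×10⁻⁵ T.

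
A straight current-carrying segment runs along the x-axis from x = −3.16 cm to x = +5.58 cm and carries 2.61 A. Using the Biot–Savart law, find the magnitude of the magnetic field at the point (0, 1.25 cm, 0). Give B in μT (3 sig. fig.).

For a finite straight segment, B = (μ₀I/4πd)(sinθ₁ + sinθ₂), where θ₁, θ₂ are the angles from the perpendicular to each end.
The perpendicular distance is d = 0.0125 m; the end-offsets along the wire are a = 0.0316 m and b = 0.0558 m.
sinθ₁ = 0.0316/√(0.0316²+0.0125²) = 0.9299; sinθ₂ = 0.0558/√(0.0558²+0.0125²) = 0.9758.
B = (4π×10⁻⁷ × 2.61) / (4π × 0.0125) × (0.9299 + 0.9758) = 3.98×10⁻⁵ T.

B ≈ 39.8 μT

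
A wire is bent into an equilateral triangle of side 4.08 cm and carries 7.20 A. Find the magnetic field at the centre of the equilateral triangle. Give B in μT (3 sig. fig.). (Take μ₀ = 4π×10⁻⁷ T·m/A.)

B ≈ 318 μT

Each side is a finite straight segment at perpendicular distance d = a/(2 tan(π/3)) = 0.01178 m from the centre, with end-angles ±π/3.
One side contributes B₁ = (μ₀I/4πd)·2 sin(π/3) = 1.06×10⁻⁴ T.
All 3 sides add in the same direction: B = 3 × 1.06×10⁻⁴ = 3.18×10⁻⁴ T.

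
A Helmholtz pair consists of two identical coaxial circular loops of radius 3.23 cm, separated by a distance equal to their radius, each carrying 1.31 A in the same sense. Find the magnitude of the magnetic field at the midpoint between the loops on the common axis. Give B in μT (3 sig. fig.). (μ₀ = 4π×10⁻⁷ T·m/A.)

B ≈ 36.5 μT

Each loop contributes B = μ₀IR²/[2(R²+z²)^(3/2)] on the axis, with z measured from that loop.
Loop 1 (z = 0.01615 m): B₁ = 1.82×10⁻⁵ T. Loop 2 (z = 0.01615 m): B₂ = 1.82×10⁻⁵ T.
The fields add: B = B₁ + B₂ = 3.65×10⁻⁵ T.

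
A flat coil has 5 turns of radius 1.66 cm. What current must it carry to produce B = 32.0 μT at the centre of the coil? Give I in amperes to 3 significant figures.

I ≈ 0.169 A

For an N-turn coil, B = Nμ₀I/(2R) with R = 0.0166 m, so I = 2RB/(Nμ₀) = 2 × 0.0166 × 3.20×10⁻⁵ / (5 × 4π×10⁻⁷) = 0.169 A.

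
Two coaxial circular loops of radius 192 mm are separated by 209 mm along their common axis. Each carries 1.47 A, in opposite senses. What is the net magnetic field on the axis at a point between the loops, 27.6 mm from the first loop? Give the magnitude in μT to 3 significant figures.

B ≈ 2.82 μT

Each loop contributes B = μ₀IR²/[2(R²+z²)^(3/2)] on the axis, with z measured from that loop.
Loop 1 (z = 0.0276 m): B₁ = 4.67×10⁻⁶ T. Loop 2 (z = 0.1814 m): B₂ = 1.85×10⁻⁶ T.
The fields oppose: B = |B₁ − B₂| = 2.82×10⁻⁶ T.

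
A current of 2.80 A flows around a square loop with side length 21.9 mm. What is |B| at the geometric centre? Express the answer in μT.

Each side is a finite straight segment at perpendicular distance d = a/(2 tan(π/4)) = 0.01095 m from the centre, with end-angles ±π/4.
One side contributes B₁ = (μ₀I/4πd)·2 sin(π/4) = 3.62×10⁻⁵ T.
All 4 sides add in the same direction: B = 4 × 3.62×10⁻⁵ = 1.45×10⁻⁴ T.

B ≈ 145 μT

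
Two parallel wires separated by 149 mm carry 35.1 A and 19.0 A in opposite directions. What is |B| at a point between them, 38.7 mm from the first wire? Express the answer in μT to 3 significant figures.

Each long wire gives B = μ₀I/(2πd). Distances are d₁ = 0.0387 m and d₂ = 0.1103 m.
B₁ = 1.81×10⁻⁴ T, B₂ = 3.45×10⁻⁵ T.
Between antiparallel currents both contributions point the same way, so they add. B = B₁ + B₂ = 1.81×10⁻⁴ + 3.45×10⁻⁵ = 2.16×10⁻⁴ T.

B ≈ 216 μT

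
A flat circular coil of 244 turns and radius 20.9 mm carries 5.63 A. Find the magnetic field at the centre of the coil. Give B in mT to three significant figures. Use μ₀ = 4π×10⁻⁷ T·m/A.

For an N-turn flat coil, B = Nμ₀I/(2R) with R = 0.0209 m.
B = 244 × 1.69×10⁻⁴ T = 4.13×10⁻² T.

B ≈ 41.3 mT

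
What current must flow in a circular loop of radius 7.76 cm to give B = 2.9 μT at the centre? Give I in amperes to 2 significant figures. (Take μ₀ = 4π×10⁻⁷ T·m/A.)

At the centre of a circular loop B = μ₀I/(2R), so I = 2RB/μ₀.
With R = 0.0776 m, I = 2 × 0.0776 × 2.90×10⁻⁶ / (4π×10⁻⁷) = 0.358 A.

I ≈ 0.36 A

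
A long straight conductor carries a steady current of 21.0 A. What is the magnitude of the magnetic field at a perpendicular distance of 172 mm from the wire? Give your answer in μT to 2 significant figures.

B ≈ 24 μT

For an infinitely long straight wire, B = μ₀I/(2πd).
B = (4π×10⁻⁷ × 21.0) / (2π × 0.172) = 2.44×10⁻⁵ T.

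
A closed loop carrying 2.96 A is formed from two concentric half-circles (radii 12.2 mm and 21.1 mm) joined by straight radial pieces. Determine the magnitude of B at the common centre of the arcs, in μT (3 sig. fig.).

B ≈ 32.2 μT

The radial connectors point toward the centre, so dl × r̂ = 0 and they contribute nothing.
Each semicircle gives μ₀I/(4R): inner arc 7.62×10⁻⁵ T, outer arc 4.41×10⁻⁵ T.
The two arcs carry current in opposite angular senses, so their fields oppose: B = |7.62×10⁻⁵ − 4.41×10⁻⁵| = 3.22×10⁻⁵ T.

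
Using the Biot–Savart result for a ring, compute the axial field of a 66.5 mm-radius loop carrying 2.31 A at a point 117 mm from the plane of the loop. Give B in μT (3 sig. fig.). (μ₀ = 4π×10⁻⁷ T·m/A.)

B ≈ 2.63 μT

On the axis of a circular loop, B = μ₀IR² / [2(R²+z²)^(3/2)].
R² + z² = (0.0665)² + (0.117)² = 0.01811 m², and (R²+z²)^(3/2) = 2.44×10⁻³ m³.
B = (4π×10⁻⁷ × 2.31 × 0.004422) / (2 × 2.44×10⁻³) = 2.63×10⁻⁶ T.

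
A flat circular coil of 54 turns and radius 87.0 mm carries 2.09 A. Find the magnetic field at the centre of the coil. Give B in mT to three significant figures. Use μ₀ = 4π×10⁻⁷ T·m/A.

For an N-turn flat coil, B = Nμ₀I/(2R) with R = 0.087 m.
B = 54 × 1.51×10⁻⁵ T = 8.15×10⁻⁴ T.

B ≈ 0.815 mT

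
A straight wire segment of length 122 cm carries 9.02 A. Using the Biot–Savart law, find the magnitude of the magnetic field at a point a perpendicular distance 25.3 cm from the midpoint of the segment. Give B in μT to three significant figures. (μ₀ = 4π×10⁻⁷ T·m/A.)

B ≈ 6.59 μT

For a finite straight segment, B = (μ₀I/4πd)(sinθ₁ + sinθ₂), where θ₁, θ₂ are the angles from the perpendicular to each end.
The perpendicular from the point meets the wire at its midpoint, so each end is L/2 = 0.61 m away along the wire.
sinθ₁ = 0.61/√(0.61²+0.253²) = 0.9237; sinθ₂ = 0.61/√(0.61²+0.253²) = 0.9237.
B = (4π×10⁻⁷ × 9.02) / (4π × 0.253) × (0.9237 + 0.9237) = 6.59×10⁻⁶ T.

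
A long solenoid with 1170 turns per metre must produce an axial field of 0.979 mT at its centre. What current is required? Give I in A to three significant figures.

Inside a long solenoid B = μ₀nI with n = 1170 m⁻¹, so I = B/(μ₀n).
I = 9.79×10⁻⁴ / (4π×10⁻⁷ × 1170) = 0.666 A.

I ≈ 0.666 A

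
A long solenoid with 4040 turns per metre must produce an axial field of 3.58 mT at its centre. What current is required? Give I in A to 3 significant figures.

Inside a long solenoid B = μ₀nI with n = 4040 m⁻¹, so I = B/(μ₀n).
I = 3.58×10⁻³ / (4π×10⁻⁷ × 4040) = 0.705 A.

I ≈ 0.705 A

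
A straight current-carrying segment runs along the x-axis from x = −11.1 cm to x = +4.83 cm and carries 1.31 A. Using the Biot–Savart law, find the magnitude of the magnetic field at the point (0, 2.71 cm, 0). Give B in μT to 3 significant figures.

B ≈ 8.91 μT

For a finite straight segment, B = (μ₀I/4πd)(sinθ₁ + sinθ₂), where θ₁, θ₂ are the angles from the perpendicular to each end.
The perpendicular distance is d = 0.0271 m; the end-offsets along the wire are a = 0.111 m and b = 0.0483 m.
sinθ₁ = 0.111/√(0.111²+0.0271²) = 0.9715; sinθ₂ = 0.0483/√(0.0483²+0.0271²) = 0.8721.
B = (4π×10⁻⁷ × 1.31) / (4π × 0.0271) × (0.9715 + 0.8721) = 8.91×10⁻⁶ T.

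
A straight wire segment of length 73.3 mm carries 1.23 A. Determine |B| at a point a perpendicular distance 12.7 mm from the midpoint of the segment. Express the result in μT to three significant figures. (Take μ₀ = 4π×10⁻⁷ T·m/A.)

B ≈ 18.3 μT

For a finite straight segment, B = (μ₀I/4πd)(sinθ₁ + sinθ₂), where θ₁, θ₂ are the angles from the perpendicular to each end.
The perpendicular from the point meets the wire at its midpoint, so each end is L/2 = 0.03665 m away along the wire.
sinθ₁ = 0.03665/√(0.03665²+0.0127²) = 0.9449; sinθ₂ = 0.03665/√(0.03665²+0.0127²) = 0.9449.
B = (4π×10⁻⁷ × 1.23) / (4π × 0.0127) × (0.9449 + 0.9449) = 1.83×10⁻⁵ T.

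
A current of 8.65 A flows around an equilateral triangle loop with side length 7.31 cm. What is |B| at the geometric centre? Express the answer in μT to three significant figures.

B ≈ 213 μT

Each side is a finite straight segment at perpendicular distance d = a/(2 tan(π/3)) = 0.0211 m from the centre, with end-angles ±π/3.
One side contributes B₁ = (μ₀I/4πd)·2 sin(π/3) = 7.10×10⁻⁵ T.
All 3 sides add in the same direction: B = 3 × 7.10×10⁻⁵ = 2.13×10⁻⁴ T.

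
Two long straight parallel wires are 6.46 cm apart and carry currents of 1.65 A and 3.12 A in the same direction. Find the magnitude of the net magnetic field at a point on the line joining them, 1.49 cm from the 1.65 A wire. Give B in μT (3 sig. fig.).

Each long wire gives B = μ₀I/(2πd). Distances are d₁ = 0.0149 m and d₂ = 0.0497 m.
B₁ = 2.21×10⁻⁵ T, B₂ = 1.26×10⁻⁵ T.
Between parallel currents the two contributions point in opposite directions, so they subtract. B = |B₁ − B₂| = |2.21×10⁻⁵ − 1.26×10⁻⁵| = 9.59×10⁻⁶ T.

B ≈ 9.59 μT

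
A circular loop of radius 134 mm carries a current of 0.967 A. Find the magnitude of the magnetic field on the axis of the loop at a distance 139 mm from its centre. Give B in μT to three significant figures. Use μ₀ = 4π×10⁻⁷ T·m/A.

On the axis of a circular loop, B = μ₀IR² / [2(R²+z²)^(3/2)].
R² + z² = (0.134)² + (0.139)² = 0.03728 m², and (R²+z²)^(3/2) = 7.20×10⁻³ m³.
B = (4π×10⁻⁷ × 0.967 × 0.01796) / (2 × 7.20×10⁻³) = 1.52×10⁻⁶ T.

B ≈ 1.52 μT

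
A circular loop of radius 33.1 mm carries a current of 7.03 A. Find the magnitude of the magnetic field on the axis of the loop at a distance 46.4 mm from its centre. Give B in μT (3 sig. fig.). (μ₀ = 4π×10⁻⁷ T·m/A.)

B ≈ 26.1 μT

On the axis of a circular loop, B = μ₀IR² / [2(R²+z²)^(3/2)].
R² + z² = (0.0331)² + (0.0464)² = 0.003249 m², and (R²+z²)^(3/2) = 1.85×10⁻⁴ m³.
B = (4π×10⁻⁷ × 7.03 × 0.001096) / (2 × 1.85×10⁻⁴) = 2.61×10⁻⁵ T.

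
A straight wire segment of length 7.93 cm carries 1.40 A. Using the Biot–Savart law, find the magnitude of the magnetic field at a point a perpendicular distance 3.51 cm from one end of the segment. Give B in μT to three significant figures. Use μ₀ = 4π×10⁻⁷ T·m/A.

For a finite straight segment, B = (μ₀I/4πd)(sinθ₁ + sinθ₂), where θ₁, θ₂ are the angles from the perpendicular to each end.
The perpendicular foot is at one end, so the two end-offsets along the wire are 0 and L = 0.0793 m.
sinθ₁ = 0/√(0²+0.0351²) = 0.0000; sinθ₂ = 0.0793/√(0.0793²+0.0351²) = 0.9144.
B = (4π×10⁻⁷ × 1.40) / (4π × 0.0351) × (0.0000 + 0.9144) = 3.65×10⁻⁶ T.

B ≈ 3.65 μT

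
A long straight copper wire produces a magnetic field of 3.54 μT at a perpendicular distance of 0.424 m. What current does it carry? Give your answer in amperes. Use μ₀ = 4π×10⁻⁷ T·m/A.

I ≈ 7.50 A

For a long straight wire B = μ₀I/(2πd), so I = 2πdB/μ₀.
I = 2π × 0.424 × 3.54×10⁻⁶ / (4π×10⁻⁷) = 7.50 A.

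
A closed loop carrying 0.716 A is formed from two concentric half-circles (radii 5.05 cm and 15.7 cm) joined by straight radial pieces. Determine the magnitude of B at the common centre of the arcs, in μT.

B ≈ 3.02 μT

The radial connectors point toward the centre, so dl × r̂ = 0 and they contribute nothing.
Each semicircle gives μ₀I/(4R): inner arc 4.45×10⁻⁶ T, outer arc 1.43×10⁻⁶ T.
The two arcs carry current in opposite angular senses, so their fields oppose: B = |4.45×10⁻⁶ − 1.43×10⁻⁶| = 3.02×10⁻⁶ T.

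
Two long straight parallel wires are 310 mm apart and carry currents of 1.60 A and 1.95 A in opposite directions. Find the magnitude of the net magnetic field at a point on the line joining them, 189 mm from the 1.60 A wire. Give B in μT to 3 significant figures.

B ≈ 4.92 μT

Each long wire gives B = μ₀I/(2πd). Distances are d₁ = 0.189 m and d₂ = 0.121 m.
B₁ = 1.69×10⁻⁶ T, B₂ = 3.22×10⁻⁶ T.
Between antiparallel currents both contributions point the same way, so they add. B = B₁ + B₂ = 1.69×10⁻⁶ + 3.22×10⁻⁶ = 4.92×10⁻⁶ T.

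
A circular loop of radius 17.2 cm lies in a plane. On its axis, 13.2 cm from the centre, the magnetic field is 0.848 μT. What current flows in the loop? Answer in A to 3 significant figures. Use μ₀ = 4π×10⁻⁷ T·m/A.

On the axis of a loop, B = μ₀IR²/[2(R²+z²)^(3/2)], so I = 2B(R²+z²)^(3/2)/(μ₀R²).
R² + z² = 0.02958 + 0.01742 = 0.04701 m²; raised to 3/2 gives 1.02×10⁻² m³.
I = 2 × 8.48×10⁻⁷ × 1.02×10⁻² / (1.26×10⁻⁶ × 0.02958) = 0.465 A.

I ≈ 0.465 A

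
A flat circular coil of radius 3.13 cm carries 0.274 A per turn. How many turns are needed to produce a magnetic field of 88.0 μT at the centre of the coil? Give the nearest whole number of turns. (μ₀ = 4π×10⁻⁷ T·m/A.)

For an N-turn coil, B = Nμ₀I/(2R). A single turn gives B₁ = 5.50×10⁻⁶ T with R = 0.0313 m.
N = B/B₁ = 8.80×10⁻⁵ / 5.50×10⁻⁶ = 16.00.

N = 16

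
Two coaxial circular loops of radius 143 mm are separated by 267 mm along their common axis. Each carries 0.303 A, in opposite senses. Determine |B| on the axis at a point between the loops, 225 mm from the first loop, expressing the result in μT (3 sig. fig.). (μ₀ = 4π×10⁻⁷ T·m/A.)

B ≈ 0.970 μT

Each loop contributes B = μ₀IR²/[2(R²+z²)^(3/2)] on the axis, with z measured from that loop.
Loop 1 (z = 0.225 m): B₁ = 2.05×10⁻⁷ T. Loop 2 (z = 0.042 m): B₂ = 1.18×10⁻⁶ T.
The fields oppose: B = |B₁ − B₂| = 9.70×10⁻⁷ T.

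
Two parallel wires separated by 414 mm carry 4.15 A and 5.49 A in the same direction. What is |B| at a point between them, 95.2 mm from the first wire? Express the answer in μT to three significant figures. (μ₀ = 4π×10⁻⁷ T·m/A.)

B ≈ 5.27 μT

Each long wire gives B = μ₀I/(2πd). Distances are d₁ = 0.0952 m and d₂ = 0.3188 m.
B₁ = 8.72×10⁻⁶ T, B₂ = 3.44×10⁻⁶ T.
Between parallel currents the two contributions point in opposite directions, so they subtract. B = |B₁ − B₂| = |8.72×10⁻⁶ − 3.44×10⁻⁶| = 5.27×10⁻⁶ T.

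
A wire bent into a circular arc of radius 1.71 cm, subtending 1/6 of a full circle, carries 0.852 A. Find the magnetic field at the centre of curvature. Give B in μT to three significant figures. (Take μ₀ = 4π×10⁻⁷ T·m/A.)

The Biot–Savart field of a circular arc at its centre is B = μ₀Iφ/(4πR), with φ = 1.047 rad.
B = (4π×10⁻⁷ × 0.852 × 1.047) / (4π × 0.0171) = 5.22×10⁻⁶ T.

B ≈ 5.22 μT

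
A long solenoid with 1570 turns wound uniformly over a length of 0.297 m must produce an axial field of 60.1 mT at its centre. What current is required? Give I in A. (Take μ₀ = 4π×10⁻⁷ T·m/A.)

I ≈ 9.05 A

Inside a long solenoid B = μ₀nI with n = 5286 m⁻¹, so I = B/(μ₀n).
I = 6.01×10⁻² / (4π×10⁻⁷ × 5286) = 9.05 A.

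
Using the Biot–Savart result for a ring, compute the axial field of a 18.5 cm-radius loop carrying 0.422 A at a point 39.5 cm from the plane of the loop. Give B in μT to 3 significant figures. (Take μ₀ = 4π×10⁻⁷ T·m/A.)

B ≈ 0.109 μT

On the axis of a circular loop, B = μ₀IR² / [2(R²+z²)^(3/2)].
R² + z² = (0.185)² + (0.395)² = 0.1903 m², and (R²+z²)^(3/2) = 8.30×10⁻² m³.
B = (4π×10⁻⁷ × 0.422 × 0.03422) / (2 × 8.30×10⁻²) = 1.09×10⁻⁷ T.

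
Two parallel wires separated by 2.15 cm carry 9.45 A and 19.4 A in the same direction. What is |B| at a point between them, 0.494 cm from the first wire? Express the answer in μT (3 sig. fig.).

B ≈ 148 μT

Each long wire gives B = μ₀I/(2πd). Distances are d₁ = 0.00494 m and d₂ = 0.01656 m.
B₁ = 3.83×10⁻⁴ T, B₂ = 2.34×10⁻⁴ T.
Between parallel currents the two contributions point in opposite directions, so they subtract. B = |B₁ − B₂| = |3.83×10⁻⁴ − 2.34×10⁻⁴| = 1.48×10⁻⁴ T.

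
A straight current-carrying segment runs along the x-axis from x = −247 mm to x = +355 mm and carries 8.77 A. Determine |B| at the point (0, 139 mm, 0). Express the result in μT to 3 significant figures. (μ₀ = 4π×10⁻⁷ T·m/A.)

B ≈ 11.4 μT

For a finite straight segment, B = (μ₀I/4πd)(sinθ₁ + sinθ₂), where θ₁, θ₂ are the angles from the perpendicular to each end.
The perpendicular distance is d = 0.139 m; the end-offsets along the wire are a = 0.247 m and b = 0.355 m.
sinθ₁ = 0.247/√(0.247²+0.139²) = 0.8715; sinθ₂ = 0.355/√(0.355²+0.139²) = 0.9312.
B = (4π×10⁻⁷ × 8.77) / (4π × 0.139) × (0.8715 + 0.9312) = 1.14×10⁻⁵ T.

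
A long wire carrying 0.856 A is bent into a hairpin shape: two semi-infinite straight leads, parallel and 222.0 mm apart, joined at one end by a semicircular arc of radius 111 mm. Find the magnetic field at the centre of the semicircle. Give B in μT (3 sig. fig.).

B ≈ 3.97 μT

The semicircular arc contributes B_arc = μ₀I·π/(4πR) = μ₀I/(4R) = 2.42×10⁻⁶ T.
Each semi-infinite lead is at perpendicular distance R = 0.111 m from the centre, with the perpendicular foot at its near end, so it contributes μ₀I/(4πR); both point the same way, together 1.54×10⁻⁶ T.
Arc and leads all point the same direction: B = 2.42×10⁻⁶ + 1.54×10⁻⁶ = 3.97×10⁻⁶ T.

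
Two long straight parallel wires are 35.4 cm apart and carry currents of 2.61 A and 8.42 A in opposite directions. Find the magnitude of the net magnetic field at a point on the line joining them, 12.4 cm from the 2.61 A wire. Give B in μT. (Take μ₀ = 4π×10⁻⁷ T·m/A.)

Each long wire gives B = μ₀I/(2πd). Distances are d₁ = 0.124 m and d₂ = 0.23 m.
B₁ = 4.21×10⁻⁶ T, B₂ = 7.32×10⁻⁶ T.
Between antiparallel currents both contributions point the same way, so they add. B = B₁ + B₂ = 4.21×10⁻⁶ + 7.32×10⁻⁶ = 1.15×10⁻⁵ T.

B ≈ 11.5 μT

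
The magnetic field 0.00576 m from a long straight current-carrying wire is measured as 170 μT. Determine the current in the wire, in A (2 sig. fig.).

For a long straight wire B = μ₀I/(2πd), so I = 2πdB/μ₀.
I = 2π × 0.00576 × 1.70×10⁻⁴ / (4π×10⁻⁷) = 4.90 A.

I ≈ 4.9 A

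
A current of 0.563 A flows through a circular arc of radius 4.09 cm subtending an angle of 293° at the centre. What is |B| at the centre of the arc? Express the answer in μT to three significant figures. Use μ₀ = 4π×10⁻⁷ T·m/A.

The Biot–Savart field of a circular arc at its centre is B = μ₀Iφ/(4πR), with φ = 5.114 rad.
B = (4π×10⁻⁷ × 0.563 × 5.114) / (4π × 0.0409) = 7.04×10⁻⁶ T.

B ≈ 7.04 μT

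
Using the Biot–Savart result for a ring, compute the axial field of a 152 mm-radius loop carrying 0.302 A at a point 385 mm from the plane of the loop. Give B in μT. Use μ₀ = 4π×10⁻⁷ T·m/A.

B ≈ 0.0618 μT

On the axis of a circular loop, B = μ₀IR² / [2(R²+z²)^(3/2)].
R² + z² = (0.152)² + (0.385)² = 0.1713 m², and (R²+z²)^(3/2) = 7.09×10⁻² m³.
B = (4π×10⁻⁷ × 0.302 × 0.0231) / (2 × 7.09×10⁻²) = 6.18×10⁻⁸ T.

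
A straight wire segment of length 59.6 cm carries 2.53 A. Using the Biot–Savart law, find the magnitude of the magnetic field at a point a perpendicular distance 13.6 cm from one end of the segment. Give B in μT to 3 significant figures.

B ≈ 1.81 μT

For a finite straight segment, B = (μ₀I/4πd)(sinθ₁ + sinθ₂), where θ₁, θ₂ are the angles from the perpendicular to each end.
The perpendicular foot is at one end, so the two end-offsets along the wire are 0 and L = 0.596 m.
sinθ₁ = 0/√(0²+0.136²) = 0.0000; sinθ₂ = 0.596/√(0.596²+0.136²) = 0.9749.
B = (4π×10⁻⁷ × 2.53) / (4π × 0.136) × (0.0000 + 0.9749) = 1.81×10⁻⁶ T.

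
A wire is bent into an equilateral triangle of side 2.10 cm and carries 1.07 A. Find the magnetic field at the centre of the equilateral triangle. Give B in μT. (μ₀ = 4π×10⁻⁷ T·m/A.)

Each side is a finite straight segment at perpendicular distance d = a/(2 tan(π/3)) = 0.006062 m from the centre, with end-angles ±π/3.
One side contributes B₁ = (μ₀I/4πd)·2 sin(π/3) = 3.06×10⁻⁵ T.
All 3 sides add in the same direction: B = 3 × 3.06×10⁻⁵ = 9.17×10⁻⁵ T.

B ≈ 91.7 μT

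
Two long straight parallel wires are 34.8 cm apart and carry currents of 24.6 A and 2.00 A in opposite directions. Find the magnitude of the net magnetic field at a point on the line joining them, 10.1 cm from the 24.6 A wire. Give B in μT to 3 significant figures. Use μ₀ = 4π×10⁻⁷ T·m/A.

Each long wire gives B = μ₀I/(2πd). Distances are d₁ = 0.101 m and d₂ = 0.247 m.
B₁ = 4.87×10⁻⁵ T, B₂ = 1.62×10⁻⁶ T.
Between antiparallel currents both contributions point the same way, so they add. B = B₁ + B₂ = 4.87×10⁻⁵ + 1.62×10⁻⁶ = 5.03×10⁻⁵ T.

B ≈ 50.3 μT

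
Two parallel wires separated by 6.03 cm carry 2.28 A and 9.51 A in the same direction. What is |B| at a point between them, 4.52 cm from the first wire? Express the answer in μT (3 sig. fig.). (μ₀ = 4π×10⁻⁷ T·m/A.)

B ≈ 116 μT

Each long wire gives B = μ₀I/(2πd). Distances are d₁ = 0.0452 m and d₂ = 0.0151 m.
B₁ = 1.01×10⁻⁵ T, B₂ = 1.26×10⁻⁴ T.
Between parallel currents the two contributions point in opposite directions, so they subtract. B = |B₁ − B₂| = |1.01×10⁻⁵ − 1.26×10⁻⁴| = 1.16×10⁻⁴ T.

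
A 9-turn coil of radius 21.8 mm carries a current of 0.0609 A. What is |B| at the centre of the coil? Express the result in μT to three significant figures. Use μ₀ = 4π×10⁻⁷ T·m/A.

B ≈ 15.8 μT

For an N-turn flat coil, B = Nμ₀I/(2R) with R = 0.0218 m.
B = 9 × 1.76×10⁻⁶ T = 1.58×10⁻⁵ T.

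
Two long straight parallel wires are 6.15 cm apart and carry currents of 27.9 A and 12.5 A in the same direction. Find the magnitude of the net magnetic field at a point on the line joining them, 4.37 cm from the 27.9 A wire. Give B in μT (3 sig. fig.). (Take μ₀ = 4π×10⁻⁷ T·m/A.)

B ≈ 12.8 μT

Each long wire gives B = μ₀I/(2πd). Distances are d₁ = 0.0437 m and d₂ = 0.0178 m.
B₁ = 1.28×10⁻⁴ T, B₂ = 1.40×10⁻⁴ T.
Between parallel currents the two contributions point in opposite directions, so they subtract. B = |B₁ − B₂| = |1.28×10⁻⁴ − 1.40×10⁻⁴| = 1.28×10⁻⁵ T.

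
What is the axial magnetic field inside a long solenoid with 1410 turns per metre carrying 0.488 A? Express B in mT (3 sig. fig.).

Inside a long solenoid, B = μ₀nI with n = 1410 turns/m.
B = 4π×10⁻⁷ × 1410 × 0.488 = 8.65×10⁻⁴ T.

B ≈ 0.865 mT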